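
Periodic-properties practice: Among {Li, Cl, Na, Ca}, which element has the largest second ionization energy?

The second ionization energy removes an electron from the +1 ion. For each element: Li⁺ is the bare [He] core; Cl⁺ still has 6 valence electrons; Na⁺ is the bare [Ne] core; Ca⁺ still has 1 valence electron.
Breaking into a closed-shell core is much more expensive than removing a leftover valence electron — Na and Li have the largest IE_2 here.
Valence configurations: Cl⁺ [Ne]3s²3p⁴, Ca⁺ [Ar]4s¹.
The numbers (kJ/mol): Li 7298, Cl 2298, Na 4562, Ca 1145.
So the second ionization energies run Ca < Cl < Na < Li.

Li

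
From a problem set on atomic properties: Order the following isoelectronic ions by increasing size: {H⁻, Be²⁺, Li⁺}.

Be²⁺ < Li⁺ < H⁻

All of these have 2 electrons, so size is governed by nuclear charge alone: the more protons, the stronger the pull on the same electron cloud, and the smaller the ion.
Nuclear charges: Be²⁺ (Z=4), Li⁺ (Z=3), H⁻ (Z=1).
Smallest to largest: Be²⁺ < Li⁺ < H⁻.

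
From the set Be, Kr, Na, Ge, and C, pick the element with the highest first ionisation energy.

Kr

Be is in period 2, group 2; C is in period 2, group 14; Na is in period 3, group 1; Ge is in period 4, group 14; Kr is in period 4, group 18.
Across a period the outer electron is held more tightly (higher IE₁); down a group it sits in a higher shell, more shielded, and comes off more easily.
These span different periods and groups, so the two trends combine.
Ge > Na: the two effects oppose for this pair; the across-period effect wins (762 vs 496 kJ/mol).
Be > Ge: the two effects oppose for this pair; the down-group effect wins (900 vs 762 kJ/mol).
C > Be: C lies to the right of Be in period 2, so the across-period effect alone puts C higher.
Kr > C: period and group pull opposite ways; the across-period shift dominates (1351 vs 1086 kJ/mol).
For reference (kJ/mol): Be 900, C 1086, Na 496, Ge 762, Kr 1351.
The highest first ionisation energy among these belongs to Kr.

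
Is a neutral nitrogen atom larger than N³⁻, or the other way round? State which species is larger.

Forming N³⁻ adds 3 electrons to N. More electron–electron repulsion in the same shell, with unchanged nuclear charge, lets the cloud expand.
An anion is larger than its parent atom: N³⁻ > N.

N³⁻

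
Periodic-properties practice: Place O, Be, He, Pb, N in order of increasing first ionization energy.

He is in period 1, group 18; Be is in period 2, group 2; N is in period 2, group 15; O is in period 2, group 16; Pb is in period 6, group 14.
IE₁ increases left→right with effective nuclear charge and decreases top→bottom as the valence shell moves farther out.
These span different periods and groups, so the two trends combine.
Be > Pb: period and group pull opposite ways; the down-group shift dominates (900 vs 716 kJ/mol).
O > Be: both are in period 2; the period trend gives O the larger value.
N > O: this pair runs against the simple trend — see the exception note.
He > N: both effects reinforce here, so He is clearly the higher of the two.
Note the exception: N has a higher first ionization energy than O, contrary to the simple trend — pairing an electron in O's 2p⁴ costs repulsion energy, so O ionizes more easily than half-filled N (2p³).
Approximate values (kJ/mol): He 2372, Be 900, N 1402, O 1314, Pb 716.
So from lowest to highest: Pb < Be < O < N < He.

Pb < Be < O < N < He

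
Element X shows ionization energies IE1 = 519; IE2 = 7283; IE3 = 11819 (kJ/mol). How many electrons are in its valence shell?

1

Look for the largest jump between consecutive ionization energies: IE2/IE1 ≈ 14.0, far larger than any earlier ratio.
That jump marks the point where a core electron is being removed. So the atom has 1 valence electron.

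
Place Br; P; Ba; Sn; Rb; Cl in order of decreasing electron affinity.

Cl, Br, Sn, P, Rb, Ba

P is in period 3, group 15; Cl is in period 3, group 17; Br is in period 4, group 17; Rb is in period 5, group 1; Sn is in period 5, group 14; Ba is in period 6, group 2.
EA tends to increase across a period and decrease down a group, though the pattern is less regular than for IE or radius.
Neither a single period nor a single group — weigh both effects.
Rb > Ba: period and group pull opposite ways; the down-group shift dominates (47 vs 14 kJ/mol).
P > Rb: both effects reinforce here, so P is clearly the higher of the two.
Sn > P: this pair runs against the simple trend — see the exception note.
Br > Sn: both effects reinforce here, so Br is clearly the higher of the two.
Cl > Br: Cl sits above Br in group 17, so the down-group effect alone puts Cl higher.
Note the exception: Sn has a higher electron affinity than P, contrary to the simple trend — adding an electron to P's half-filled np³ subshell costs electron-pairing energy.
Tabulated electron affinity (kJ/mol): P 72, Cl 349, Br 325, Rb 47, Sn 107, Ba 14.
So from highest to lowest: Cl > Br > Sn > P > Rb > Ba.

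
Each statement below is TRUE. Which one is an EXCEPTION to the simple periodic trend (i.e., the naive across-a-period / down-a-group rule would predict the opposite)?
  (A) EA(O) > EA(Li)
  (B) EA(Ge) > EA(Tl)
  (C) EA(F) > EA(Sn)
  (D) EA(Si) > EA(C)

(D)

The general trend: electron affinity increases across a period and decreases down a group.
(A) O (period 2, group 16) vs Li (period 2, group 1): the stated order agrees with the simple trend.
(B) Ge (period 4, group 14) vs Tl (period 6, group 13): the stated order agrees with the simple trend.
(C) F (period 2, group 17) vs Sn (period 5, group 14): the stated order agrees with the simple trend.
(D) Si (period 3, group 14) vs C (period 2, group 14): the stated order contradicts the simple trend.
The exception is (D): Si's larger, more diffuse 3p orbitals accept an added electron slightly more readily than C's compact 2p.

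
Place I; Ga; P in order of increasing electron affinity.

P is in period 3, group 15; Ga is in period 4, group 13; I is in period 5, group 17.
EA tends to increase across a period and decrease down a group, though the pattern is less regular than for IE or radius.
Neither a single period nor a single group — weigh both effects.
P > Ga: relative to Ga, both the across-period and down-group shifts push P's electron affinity up.
I > P: period and group pull opposite ways; the across-period shift dominates (295 vs 72 kJ/mol).
Tabulated electron affinity (kJ/mol): P 72, Ga 29, I 295.
So from lowest to highest: Ga < P < I.

Ga < P < I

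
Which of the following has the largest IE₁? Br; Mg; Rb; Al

IE₁ increases left→right with effective nuclear charge and decreases top→bottom as the valence shell moves farther out.
Neither a single period nor a single group — weigh both effects.
Al > Rb: relative to Rb, both the across-period and down-group shifts push Al's first ionization energy up.
Mg > Al: this pair runs against the simple trend — see the exception note.
Br > Mg: period and group pull opposite ways; the across-period shift dominates (1140 vs 738 kJ/mol).
Note the exception: Mg has a higher first ionization energy than Al, contrary to the simple trend — Al's single 3p electron is easier to remove than one from Mg's filled 3s².
Tabulated first ionization energy (kJ/mol): Mg 738, Al 578, Br 1140, Rb 403.
The largest IE₁ among these belongs to Br.

Br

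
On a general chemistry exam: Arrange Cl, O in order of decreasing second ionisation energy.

Consider each +1 ion: Cl⁺ still has 6 valence electrons; O⁺ still has 5 valence electrons.
All are still removing valence electrons, so compare the +1 ions as you would atoms: IE_2 generally rises across a period (higher Z_eff) and falls down a group (larger shell), subject to the usual subshell exceptions.
Valence configurations: Cl⁺ [Ne]3s²3p⁴, O⁺ [He]2s²2p³.
The numbers (kJ/mol): Cl 2298, O 3388.
Overall IE_2 order: Cl < O.

O, Cl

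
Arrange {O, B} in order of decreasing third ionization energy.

O > B

IE_3 is the cost of taking one more electron from the +2 cation: O²⁺ still has 4 valence electrons; B²⁺ still has 1 valence electron.
All are still removing valence electrons, so compare the +2 ions as you would atoms: IE_3 generally rises across a period (higher Z_eff) and falls down a group (larger shell), subject to the usual subshell exceptions.
Valence configurations: O²⁺ [He]2s²2p², B²⁺ [He]2s¹.
Approximate IE_3 values (kJ/mol): O 5300, B 3660.
Overall IE_3 order: B < O.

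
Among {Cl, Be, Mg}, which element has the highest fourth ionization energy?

After 3 electrons have been removed, what remains? Cl³⁺ still has 4 valence electrons; Be³⁺ is already 1 electron into the core; Mg³⁺ is already 1 electron into the core.
Pulling an electron out of a noble-gas core costs far more than removing a remaining valence electron, so Mg and Be sit at the high end of IE_4.
The numbers (kJ/mol): Cl 5159, Be 21007, Mg 10543.
Hence IE_4: Cl < Mg < Be.

Be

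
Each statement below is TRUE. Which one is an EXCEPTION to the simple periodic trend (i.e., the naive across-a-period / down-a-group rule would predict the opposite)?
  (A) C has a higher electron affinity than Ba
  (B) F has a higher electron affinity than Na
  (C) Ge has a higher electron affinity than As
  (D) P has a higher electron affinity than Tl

(C)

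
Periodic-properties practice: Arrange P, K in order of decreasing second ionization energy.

K > P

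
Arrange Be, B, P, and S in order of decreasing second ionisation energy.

B > S > P > Be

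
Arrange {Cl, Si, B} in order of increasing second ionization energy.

After 1 electron has been removed, what remains? Cl⁺ still has 6 valence electrons; Si⁺ still has 3 valence electrons; B⁺ still has 2 valence electrons.
All are still removing valence electrons, so compare the +1 ions as you would atoms: IE_2 generally rises across a period (higher Z_eff) and falls down a group (larger shell), subject to the usual subshell exceptions.
Valence configurations: Cl⁺ [Ne]3s²3p⁴, Si⁺ [Ne]3s²3p¹, B⁺ [He]2s².
The numbers (kJ/mol): Cl 2298, Si 1577, B 2427.
Hence IE_2: Si < Cl < B.

Si < Cl < B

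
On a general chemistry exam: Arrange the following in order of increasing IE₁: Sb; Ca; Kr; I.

Ca, Sb, I, Kr

Ca is in period 4, group 2; Kr is in period 4, group 18; Sb is in period 5, group 15; I is in period 5, group 17.
First ionization energy rises across a period (greater Z_eff holds electrons more tightly) and falls down a group (valence electrons are farther from the nucleus).
Here both period and group differ, so the two effects have to be weighed against each other.
Sb > Ca: the two effects oppose for this pair; the across-period effect wins (831 vs 590 kJ/mol).
I > Sb: I lies to the right of Sb in period 5, so the across-period effect alone puts I higher.
Kr > I: relative to I, both the across-period and down-group shifts push Kr's first ionization energy up.
For reference (kJ/mol): Ca 590, Kr 1351, Sb 831, I 1008.
So from lowest to highest: Ca < Sb < I < Kr.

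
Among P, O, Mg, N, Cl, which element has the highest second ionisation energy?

O

IE_2 is the cost of taking one more electron from the +1 cation: P⁺ still has 4 valence electrons; O⁺ still has 5 valence electrons; Mg⁺ still has 1 valence electron; N⁺ still has 4 valence electrons; Cl⁺ still has 6 valence electrons.
All are still removing valence electrons, so compare the +1 ions as you would atoms: IE_2 generally rises across a period (higher Z_eff) and falls down a group (larger shell), subject to the usual subshell exceptions.
Valence configurations: P⁺ [Ne]3s²3p², O⁺ [He]2s²2p³, Mg⁺ [Ne]3s¹, N⁺ [He]2s²2p², Cl⁺ [Ne]3s²3p⁴.
Approximate IE_2 values (kJ/mol): P 1907, O 3388, Mg 1451, N 2856, Cl 2298.
So the second ionization energies run Mg < P < Cl < N < O.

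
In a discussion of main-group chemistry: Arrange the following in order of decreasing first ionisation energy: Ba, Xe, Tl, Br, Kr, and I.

Kr, Xe, Br, I, Tl, Ba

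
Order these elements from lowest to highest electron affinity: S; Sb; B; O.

B < Sb < O < S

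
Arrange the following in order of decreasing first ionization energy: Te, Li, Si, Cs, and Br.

Li is in period 2, group 1; Si is in period 3, group 14; Br is in period 4, group 17; Te is in period 5, group 16; Cs is in period 6, group 1.
Across a period the outer electron is held more tightly (higher IE₁); down a group it sits in a higher shell, more shielded, and comes off more easily.
Here both period and group differ, so the two effects have to be weighed against each other.
Li > Cs: Li sits above Cs in group 1, so the down-group effect alone puts Li higher.
Si > Li: period and group pull opposite ways; the across-period shift dominates (786 vs 520 kJ/mol).
Te > Si: period and group pull opposite ways; the across-period shift dominates (869 vs 786 kJ/mol).
Br > Te: relative to Te, both the across-period and down-group shifts push Br's first ionization energy up.
Tabulated first ionization energy (kJ/mol): Li 520, Si 786, Br 1140, Te 869, Cs 376.
So from highest to lowest: Br > Te > Si > Li > Cs.

Br, Te, Si, Li, Cs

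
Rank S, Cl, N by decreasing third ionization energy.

N > Cl > S

Consider each +2 ion: S²⁺ still has 4 valence electrons; Cl²⁺ still has 5 valence electrons; N²⁺ still has 3 valence electrons.
All are still removing valence electrons, so compare the +2 ions as you would atoms: IE_3 generally rises across a period (higher Z_eff) and falls down a group (larger shell), subject to the usual subshell exceptions.
Valence configurations: S²⁺ [Ne]3s²3p², Cl²⁺ [Ne]3s²3p³, N²⁺ [He]2s²2p¹.
Approximate IE_3 values (kJ/mol): S 3357, Cl 3822, N 4578.
Putting it together, IE_3: S < Cl < N.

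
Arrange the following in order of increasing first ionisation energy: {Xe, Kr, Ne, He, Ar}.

He is in period 1, group 18; Ne is in period 2, group 18; Ar is in period 3, group 18; Kr is in period 4, group 18; Xe is in period 5, group 18.
Removing the outermost electron gets harder across a period and easier down a group.
All are in group 18, so first ionization energy increases up the group.
So from lowest to highest: Xe < Kr < Ar < Ne < He.

Xe < Kr < Ar < Ne < He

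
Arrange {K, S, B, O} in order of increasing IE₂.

S < B < K < O

Consider each +1 ion: K⁺ is the bare [Ar] core; S⁺ still has 5 valence electrons; B⁺ still has 2 valence electrons; O⁺ still has 5 valence electrons.
Usually core removal costs more than valence removal, but here the competition is close: a tightly held n=2 valence electron can cost more to remove than an n=3 core electron, so the actual values have to decide it.
Valence configurations: S⁺ [Ne]3s²3p³, B⁺ [He]2s², O⁺ [He]2s²2p³.
Approximate IE_2 values (kJ/mol): K 3052, S 2252, B 2427, O 3388.
Putting it together, IE_2: S < B < K < O.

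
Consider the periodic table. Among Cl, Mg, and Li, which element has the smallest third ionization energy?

Cl

IE_3 is the cost of taking one more electron from the +2 cation: Cl²⁺ still has 5 valence electrons; Mg²⁺ is the bare [Ne] core; Li²⁺ is already 1 electron into the core.
Core electrons are held far more tightly than valence electrons, so Mg and Li top the IE_3 order.
Approximate IE_3 values (kJ/mol): Cl 3822, Mg 7733, Li 11815.
Putting it together, IE_3: Cl < Mg < Li.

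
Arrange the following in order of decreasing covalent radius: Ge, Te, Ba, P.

Ba > Te > Ge > P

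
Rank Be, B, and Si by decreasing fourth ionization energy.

B > Be > Si

After 3 electrons have been removed, what remains? Be³⁺ is already 1 electron into the core; B³⁺ is the bare [He] core; Si³⁺ still has 1 valence electron.
Pulling an electron out of a noble-gas core costs far more than removing a remaining valence electron, so Be and B sit at the high end of IE_4.
Tabulated IE_4 (kJ/mol): Be 21007, B 25026, Si 4356.
Overall IE_4 order: Si < Be < B.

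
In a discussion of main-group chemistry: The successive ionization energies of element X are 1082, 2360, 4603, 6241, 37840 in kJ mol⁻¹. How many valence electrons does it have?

Look for the largest jump between consecutive ionization energies: IE5/IE4 ≈ 6.1, far larger than any earlier ratio.
That jump marks the point where a core electron is being removed. So the atom has 4 valence electrons.

4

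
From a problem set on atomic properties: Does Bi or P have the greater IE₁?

P is in period 3, group 15; Bi is in period 6, group 15.
First ionization energy rises across a period (greater Z_eff holds electrons more tightly) and falls down a group (valence electrons are farther from the nucleus).
All are in group 15, so first ionization energy increases up the group.
So P has the greater IE₁ (P > Bi).

P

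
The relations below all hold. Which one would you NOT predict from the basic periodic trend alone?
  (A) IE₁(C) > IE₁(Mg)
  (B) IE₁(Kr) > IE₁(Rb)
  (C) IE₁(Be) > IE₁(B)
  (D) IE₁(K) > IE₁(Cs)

(C)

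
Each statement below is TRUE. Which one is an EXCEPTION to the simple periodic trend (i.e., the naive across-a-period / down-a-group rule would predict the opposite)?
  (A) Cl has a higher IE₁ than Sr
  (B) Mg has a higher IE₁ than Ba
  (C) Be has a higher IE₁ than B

(C)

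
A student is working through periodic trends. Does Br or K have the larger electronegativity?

Br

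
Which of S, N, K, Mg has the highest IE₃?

IE_3 is the cost of taking one more electron from the +2 cation: S²⁺ still has 4 valence electrons; N²⁺ still has 3 valence electrons; K²⁺ is already 1 electron into the core; Mg²⁺ is the bare [Ne] core.
Usually core removal costs more than valence removal, but here the competition is close: a tightly held n=2 valence electron can cost more to remove than an n=3 core electron, so the actual values have to decide it.
Valence configurations: S²⁺ [Ne]3s²3p², N²⁺ [He]2s²2p¹.
Approximate IE_3 values (kJ/mol): S 3357, N 4578, K 4420, Mg 7733.
Hence IE_3: S < K < N < Mg.

Mg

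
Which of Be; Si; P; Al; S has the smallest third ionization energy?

Al

IE_3 is the cost of taking one more electron from the +2 cation: Be²⁺ is the bare [He] core; Si²⁺ still has 2 valence electrons; P²⁺ still has 3 valence electrons; Al²⁺ still has 1 valence electron; S²⁺ still has 4 valence electrons.
Breaking into a closed-shell core is much more expensive than removing a leftover valence electron — Be has the largest IE_3 here.
Valence configurations: Si²⁺ [Ne]3s², P²⁺ [Ne]3s²3p¹, Al²⁺ [Ne]3s¹, S²⁺ [Ne]3s²3p².
P²⁺ loses a lone 3p electron whereas Si²⁺ must break into a filled 3s² pair, so IE_3(Si) > IE_3(P) even though P has the higher nuclear charge.
Tabulated IE_3 (kJ/mol): Be 14849, Si 3232, P 2914, Al 2745, S 3357.
So the third ionization energies run Al < P < Si < S < Be.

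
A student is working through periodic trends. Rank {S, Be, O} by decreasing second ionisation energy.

O > S > Be

After 1 electron has been removed, what remains? S⁺ still has 5 valence electrons; Be⁺ still has 1 valence electron; O⁺ still has 5 valence electrons.
All are still removing valence electrons, so compare the +1 ions as you would atoms: IE_2 generally rises across a period (higher Z_eff) and falls down a group (larger shell), subject to the usual subshell exceptions.
Valence configurations: S⁺ [Ne]3s²3p³, Be⁺ [He]2s¹, O⁺ [He]2s²2p³.
Approximate IE_2 values (kJ/mol): S 2252, Be 1757, O 3388.
So the second ionization energies run Be < S < O.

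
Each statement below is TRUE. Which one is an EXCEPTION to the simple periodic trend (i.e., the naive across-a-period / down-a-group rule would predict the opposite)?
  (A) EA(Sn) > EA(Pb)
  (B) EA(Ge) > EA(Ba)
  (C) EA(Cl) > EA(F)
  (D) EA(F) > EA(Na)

(C)

The general trend: electron affinity increases across a period and decreases down a group.
(A) Sn (period 5, group 14) vs Pb (period 6, group 14): the stated order agrees with the simple trend.
(B) Ge (period 4, group 14) vs Ba (period 6, group 2): the stated order agrees with the simple trend.
(C) Cl (period 3, group 17) vs F (period 2, group 17): the stated order contradicts the simple trend.
(D) F (period 2, group 17) vs Na (period 3, group 1): the stated order agrees with the simple trend.
The exception is (C): F's small 2p subshell makes the incoming electron feel strong e⁻–e⁻ repulsion, so Cl actually releases more energy on gaining an electron.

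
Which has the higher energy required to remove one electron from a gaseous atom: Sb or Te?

Sb is in period 5, group 15; Te is in period 5, group 16.
IE₁ increases left→right with effective nuclear charge and decreases top→bottom as the valence shell moves farther out.
All lie in period 5, so first ionization energy increases left to right.
So Te has the higher energy required to remove one electron from a gaseous atom (Te > Sb).

Te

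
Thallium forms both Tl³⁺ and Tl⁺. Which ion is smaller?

Both ions have Z = 81 protons, but Tl³⁺ has lost more electrons, so its remaining electrons feel a larger effective nuclear charge per electron and are pulled in more tightly.
Higher positive charge → smaller ion, so Tl⁺ > Tl³⁺.

Tl³⁺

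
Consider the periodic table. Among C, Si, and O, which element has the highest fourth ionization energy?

O

After 3 electrons have been removed, what remains? C³⁺ still has 1 valence electron; Si³⁺ still has 1 valence electron; O³⁺ still has 3 valence electrons.
All are still removing valence electrons, so compare the +3 ions as you would atoms: IE_4 generally rises across a period (higher Z_eff) and falls down a group (larger shell), subject to the usual subshell exceptions.
Valence configurations: C³⁺ [He]2s¹, Si³⁺ [Ne]3s¹, O³⁺ [He]2s²2p¹.
Tabulated IE_4 (kJ/mol): C 6223, Si 4356, O 7469.
So the fourth ionization energies run Si < C < O.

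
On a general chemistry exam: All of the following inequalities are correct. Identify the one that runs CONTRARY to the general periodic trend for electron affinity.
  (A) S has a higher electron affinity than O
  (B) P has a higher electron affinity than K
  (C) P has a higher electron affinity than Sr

(A)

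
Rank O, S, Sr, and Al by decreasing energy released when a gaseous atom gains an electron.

O is in period 2, group 16; Al is in period 3, group 13; S is in period 3, group 16; Sr is in period 5, group 2.
Adding an electron releases more energy for atoms nearer the top right (short of the noble gases).
Here both period and group differ, so the two effects have to be weighed against each other.
Al > Sr: relative to Sr, both the across-period and down-group shifts push Al's electron affinity up.
O > Al: relative to Al, both the across-period and down-group shifts push O's electron affinity up.
S > O: this pair runs against the simple trend — see the exception note.
Note the exception: S has a higher electron affinity than O, contrary to the simple trend — the compact 2p subshell of O repels the added electron more than S's larger 3p does.
For reference (kJ/mol): O 141, Al 42, S 200, Sr 5.
So from highest to lowest: S > O > Al > Sr.

S, O, Al, Sr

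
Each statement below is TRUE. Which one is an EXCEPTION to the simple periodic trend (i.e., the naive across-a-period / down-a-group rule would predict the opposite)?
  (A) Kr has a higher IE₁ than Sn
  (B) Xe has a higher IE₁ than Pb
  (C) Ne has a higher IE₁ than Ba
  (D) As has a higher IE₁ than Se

(D)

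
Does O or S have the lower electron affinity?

O

O is in period 2, group 16; S is in period 3, group 16.
Atoms with high Z_eff and room in the valence shell (especially the halogens) have the most exothermic electron affinities.
All are in group 16; the group trend (electron affinity increases up the group) applies, with the exception below.
Note the exception: S has a higher electron affinity than O, contrary to the simple trend — the compact 2p subshell of O repels the added electron more than S's larger 3p does.
Tabulated electron affinity (kJ/mol): O 141, S 200.
So O has the lower electron affinity (O < S).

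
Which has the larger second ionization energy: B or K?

K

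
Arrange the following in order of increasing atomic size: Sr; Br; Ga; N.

N is in period 2, group 15; Ga is in period 4, group 13; Br is in period 4, group 17; Sr is in period 5, group 2.
Moving right in a period, electrons are added to the same shell under a stronger nuclear pull, so atoms get smaller; moving down, a new shell is opened and atoms get larger.
Here both period and group differ, so the two effects have to be weighed against each other.
Br > N: period and group pull opposite ways; the down-group shift dominates (114 vs 71 pm).
Ga > Br: Ga lies to the left of Br in period 4, so the across-period effect alone puts Ga larger.
Sr > Ga: relative to Ga, both the across-period and down-group shifts push Sr's atomic radius up.
For reference (pm): N 71, Ga 124, Br 114, Sr 185.
So from smallest to largest: N < Br < Ga < Sr.

N < Br < Ga < Sr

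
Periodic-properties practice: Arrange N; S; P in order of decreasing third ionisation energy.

Consider each +2 ion: N²⁺ still has 3 valence electrons; S²⁺ still has 4 valence electrons; P²⁺ still has 3 valence electrons.
All are still removing valence electrons, so compare the +2 ions as you would atoms: IE_3 generally rises across a period (higher Z_eff) and falls down a group (larger shell), subject to the usual subshell exceptions.
Valence configurations: N²⁺ [He]2s²2p¹, S²⁺ [Ne]3s²3p², P²⁺ [Ne]3s²3p¹.
Approximate IE_3 values (kJ/mol): N 4578, S 3357, P 2914.
So the third ionization energies run P < S < N.

N > S > P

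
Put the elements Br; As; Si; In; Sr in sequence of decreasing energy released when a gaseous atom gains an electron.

Br > Si > As > In > Sr

EA tends to increase across a period and decrease down a group, though the pattern is less regular than for IE or radius.
Neither a single period nor a single group — weigh both effects.
In > Sr: both are in period 5; the period trend gives In the larger value.
As > In: both effects reinforce here, so As is clearly the higher of the two.
Si > As: the two effects oppose for this pair; the down-group effect wins (134 vs 78 kJ/mol).
Br > Si: the two effects oppose for this pair; the across-period effect wins (325 vs 134 kJ/mol).
Tabulated electron affinity (kJ/mol): Si 134, As 78, Br 325, Sr 5, In 29.
So from highest to lowest: Br > Si > As > In > Sr.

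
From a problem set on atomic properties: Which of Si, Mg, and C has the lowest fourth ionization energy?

Si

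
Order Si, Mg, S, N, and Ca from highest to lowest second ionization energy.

The second ionization energy removes an electron from the +1 ion. For each element: Si⁺ still has 3 valence electrons; Mg⁺ still has 1 valence electron; S⁺ still has 5 valence electrons; N⁺ still has 4 valence electrons; Ca⁺ still has 1 valence electron.
All are still removing valence electrons, so compare the +1 ions as you would atoms: IE_2 generally rises across a period (higher Z_eff) and falls down a group (larger shell), subject to the usual subshell exceptions.
Valence configurations: Si⁺ [Ne]3s²3p¹, Mg⁺ [Ne]3s¹, S⁺ [Ne]3s²3p³, N⁺ [He]2s²2p², Ca⁺ [Ar]4s¹.
The numbers (kJ/mol): Si 1577, Mg 1451, S 2252, N 2856, Ca 1145.
Putting it together, IE_2: Ca < Mg < Si < S < N.

N > S > Si > Mg > Ca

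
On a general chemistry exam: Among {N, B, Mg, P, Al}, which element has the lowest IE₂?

Mg

IE_2 is the cost of taking one more electron from the +1 cation: N⁺ still has 4 valence electrons; B⁺ still has 2 valence electrons; Mg⁺ still has 1 valence electron; P⁺ still has 4 valence electrons; Al⁺ still has 2 valence electrons.
All are still removing valence electrons, so compare the +1 ions as you would atoms: IE_2 generally rises across a period (higher Z_eff) and falls down a group (larger shell), subject to the usual subshell exceptions.
Valence configurations: N⁺ [He]2s²2p², B⁺ [He]2s², Mg⁺ [Ne]3s¹, P⁺ [Ne]3s²3p², Al⁺ [Ne]3s².
The numbers (kJ/mol): N 2856, B 2427, Mg 1451, P 1907, Al 1817.
Overall IE_2 order: Mg < Al < P < B < N.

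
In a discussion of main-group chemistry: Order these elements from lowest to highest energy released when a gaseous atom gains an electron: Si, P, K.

Si is in period 3, group 14; P is in period 3, group 15; K is in period 4, group 1.
Atoms with high Z_eff and room in the valence shell (especially the halogens) have the most exothermic electron affinities.
Neither a single period nor a single group — weigh both effects.
P > K: relative to K, both the across-period and down-group shifts push P's electron affinity up.
Si > P: this pair runs against the simple trend — see the exception note.
Note the exception: Si has a higher electron affinity than P, contrary to the simple trend — adding an electron to P's half-filled 3p³ is unfavourable, so Si (3p²) has the more exothermic EA.
Tabulated electron affinity (kJ/mol): Si 134, P 72, K 48.
So from lowest to highest: K < P < Si.

K < P < Si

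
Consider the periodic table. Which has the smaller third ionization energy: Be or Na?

Na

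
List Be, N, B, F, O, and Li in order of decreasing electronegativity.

F, O, N, B, Be, Li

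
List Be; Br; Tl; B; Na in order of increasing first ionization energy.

Na, Tl, B, Be, Br

Be is in period 2, group 2; B is in period 2, group 13; Na is in period 3, group 1; Br is in period 4, group 17; Tl is in period 6, group 13.
IE₁ increases left→right with effective nuclear charge and decreases top→bottom as the valence shell moves farther out.
Neither a single period nor a single group — weigh both effects.
Tl > Na: the two effects oppose for this pair; the across-period effect wins (589 vs 496 kJ/mol).
B > Tl: they share group 13; the group trend gives B the larger value.
Be > B: this pair runs against the simple trend — see the exception note.
Br > Be: period and group pull opposite ways; the across-period shift dominates (1140 vs 900 kJ/mol).
Note the exception: Be has a higher first ionization energy than B, contrary to the simple trend — removing B's lone 2p electron is easier than breaking Be's filled 2s².
Tabulated first ionization energy (kJ/mol): Be 900, B 801, Na 496, Br 1140, Tl 589.
So from lowest to highest: Na < Tl < B < Be < Br.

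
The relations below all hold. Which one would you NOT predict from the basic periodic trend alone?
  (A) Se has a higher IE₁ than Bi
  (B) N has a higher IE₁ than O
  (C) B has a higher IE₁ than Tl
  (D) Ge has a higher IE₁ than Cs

(B)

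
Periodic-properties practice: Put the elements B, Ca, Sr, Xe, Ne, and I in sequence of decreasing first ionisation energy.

Ne > Xe > I > B > Ca > Sr

IE₁ increases left→right with effective nuclear charge and decreases top→bottom as the valence shell moves farther out.
These span different periods and groups, so the two trends combine.
Ca > Sr: they share group 2; the group trend gives Ca the larger value.
B > Ca: relative to Ca, both the across-period and down-group shifts push B's first ionization energy up.
I > B: the two effects oppose for this pair; the across-period effect wins (1008 vs 801 kJ/mol).
Xe > I: both are in period 5; the period trend gives Xe the larger value.
Ne > Xe: they share group 18; the group trend gives Ne the larger value.
Approximate values (kJ/mol): B 801, Ne 2081, Ca 590, Sr 550, I 1008, Xe 1170.
So from highest to lowest: Ne > Xe > I > B > Ca > Sr.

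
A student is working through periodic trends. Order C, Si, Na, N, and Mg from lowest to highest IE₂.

Mg, Si, C, N, Na

IE_2 is the cost of taking one more electron from the +1 cation: C⁺ still has 3 valence electrons; Si⁺ still has 3 valence electrons; Na⁺ is the bare [Ne] core; N⁺ still has 4 valence electrons; Mg⁺ still has 1 valence electron.
Pulling an electron out of a noble-gas core costs far more than removing a remaining valence electron, so Na sits at the high end of IE_2.
Valence configurations: C⁺ [He]2s²2p¹, Si⁺ [Ne]3s²3p¹, N⁺ [He]2s²2p², Mg⁺ [Ne]3s¹.
Tabulated IE_2 (kJ/mol): C 2353, Si 1577, Na 4562, N 2856, Mg 1451.
Hence IE_2: Mg < Si < C < N < Na.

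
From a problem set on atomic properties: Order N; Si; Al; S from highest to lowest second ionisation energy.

The second ionization energy removes an electron from the +1 ion. For each element: N⁺ still has 4 valence electrons; Si⁺ still has 3 valence electrons; Al⁺ still has 2 valence electrons; S⁺ still has 5 valence electrons.
All are still removing valence electrons, so compare the +1 ions as you would atoms: IE_2 generally rises across a period (higher Z_eff) and falls down a group (larger shell), subject to the usual subshell exceptions.
Valence configurations: N⁺ [He]2s²2p², Si⁺ [Ne]3s²3p¹, Al⁺ [Ne]3s², S⁺ [Ne]3s²3p³.
Si⁺ loses a lone 3p electron whereas Al⁺ must break into a filled 3s² pair, so IE_2(Al) > IE_2(Si) even though Si has the higher nuclear charge.
The numbers (kJ/mol): N 2856, Si 1577, Al 1817, S 2252.
Hence IE_2: Si < Al < S < N.

N, S, Al, Si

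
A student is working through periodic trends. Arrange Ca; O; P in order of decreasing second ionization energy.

O, P, Ca

The second ionization energy removes an electron from the +1 ion. For each element: Ca⁺ still has 1 valence electron; O⁺ still has 5 valence electrons; P⁺ still has 4 valence electrons.
All are still removing valence electrons, so compare the +1 ions as you would atoms: IE_2 generally rises across a period (higher Z_eff) and falls down a group (larger shell), subject to the usual subshell exceptions.
Valence configurations: Ca⁺ [Ar]4s¹, O⁺ [He]2s²2p³, P⁺ [Ne]3s²3p².
Approximate IE_2 values (kJ/mol): Ca 1145, O 3388, P 1907.
Hence IE_2: Ca < P < O.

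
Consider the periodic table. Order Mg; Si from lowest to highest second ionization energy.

The second ionization energy removes an electron from the +1 ion. For each element: Mg⁺ still has 1 valence electron; Si⁺ still has 3 valence electrons.
All are still removing valence electrons, so compare the +1 ions as you would atoms: IE_2 generally rises across a period (higher Z_eff) and falls down a group (larger shell), subject to the usual subshell exceptions.
Valence configurations: Mg⁺ [Ne]3s¹, Si⁺ [Ne]3s²3p¹.
Approximate IE_2 values (kJ/mol): Mg 1451, Si 1577.
Putting it together, IE_2: Mg < Si.

Mg < Si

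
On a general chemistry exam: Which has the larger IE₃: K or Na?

Na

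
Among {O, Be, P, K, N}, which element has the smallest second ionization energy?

The second ionization energy removes an electron from the +1 ion. For each element: O⁺ still has 5 valence electrons; Be⁺ still has 1 valence electron; P⁺ still has 4 valence electrons; K⁺ is the bare [Ar] core; N⁺ still has 4 valence electrons.
Usually core removal costs more than valence removal, but here the competition is close: a tightly held n=2 valence electron can cost more to remove than an n=3 core electron, so the actual values have to decide it.
Valence configurations: O⁺ [He]2s²2p³, Be⁺ [He]2s¹, P⁺ [Ne]3s²3p², N⁺ [He]2s²2p².
The numbers (kJ/mol): O 3388, Be 1757, P 1907, K 3052, N 2856.
Hence IE_2: Be < P < N < K < O.

Be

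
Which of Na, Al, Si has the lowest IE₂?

The second ionization energy removes an electron from the +1 ion. For each element: Na⁺ is the bare [Ne] core; Al⁺ still has 2 valence electrons; Si⁺ still has 3 valence electrons.
Pulling an electron out of a noble-gas core costs far more than removing a remaining valence electron, so Na sits at the high end of IE_2.
Valence configurations: Al⁺ [Ne]3s², Si⁺ [Ne]3s²3p¹.
Si⁺ loses a lone 3p electron whereas Al⁺ must break into a filled 3s² pair, so IE_2(Al) > IE_2(Si) even though Si has the higher nuclear charge.
Tabulated IE_2 (kJ/mol): Na 4562, Al 1817, Si 1577.
Overall IE_2 order: Si < Al < Na.

Si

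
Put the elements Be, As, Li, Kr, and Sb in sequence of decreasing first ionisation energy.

Kr > As > Be > Sb > Li

IE₁ increases left→right with effective nuclear charge and decreases top→bottom as the valence shell moves farther out.
These span different periods and groups, so the two trends combine.
Sb > Li: period and group pull opposite ways; the across-period shift dominates (831 vs 520 kJ/mol).
Be > Sb: period and group pull opposite ways; the down-group shift dominates (900 vs 831 kJ/mol).
As > Be: period and group pull opposite ways; the across-period shift dominates (947 vs 900 kJ/mol).
Kr > As: both are in period 4; the period trend gives Kr the larger value.
Tabulated first ionization energy (kJ/mol): Li 520, Be 900, As 947, Kr 1351, Sb 831.
So from highest to lowest: Kr > As > Be > Sb > Li.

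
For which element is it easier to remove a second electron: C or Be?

Be

The second ionization energy removes an electron from the +1 ion. For each element: C⁺ still has 3 valence electrons; Be⁺ still has 1 valence electron.
All are still removing valence electrons, so compare the +1 ions as you would atoms: IE_2 generally rises across a period (higher Z_eff) and falls down a group (larger shell), subject to the usual subshell exceptions.
Valence configurations: C⁺ [He]2s²2p¹, Be⁺ [He]2s¹.
The numbers (kJ/mol): C 2353, Be 1757.
Hence IE_2: Be < C.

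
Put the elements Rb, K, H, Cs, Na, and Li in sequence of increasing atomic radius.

Moving right in a period, electrons are added to the same shell under a stronger nuclear pull, so atoms get smaller; moving down, a new shell is opened and atoms get larger.
All are in group 1, so atomic radius increases down the group.
So from smallest to largest: H < Li < Na < K < Rb < Cs.

H < Li < Na < K < Rb < Cs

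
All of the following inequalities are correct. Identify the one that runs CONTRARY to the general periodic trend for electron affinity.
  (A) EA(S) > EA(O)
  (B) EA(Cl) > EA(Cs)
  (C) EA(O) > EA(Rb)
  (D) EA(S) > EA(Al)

The general trend: electron affinity increases across a period and decreases down a group.
(A) S (period 3, group 16) vs O (period 2, group 16): the stated order contradicts the simple trend.
(B) Cl (period 3, group 17) vs Cs (period 6, group 1): the stated order agrees with the simple trend.
(C) O (period 2, group 16) vs Rb (period 5, group 1): the stated order agrees with the simple trend.
(D) S (period 3, group 16) vs Al (period 3, group 13): the stated order agrees with the simple trend.
The exception is (A): the compact 2p subshell of O repels the added electron more than S's larger 3p does.

(A)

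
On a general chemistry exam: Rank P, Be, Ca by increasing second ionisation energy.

IE_2 is the cost of taking one more electron from the +1 cation: P⁺ still has 4 valence electrons; Be⁺ still has 1 valence electron; Ca⁺ still has 1 valence electron.
All are still removing valence electrons, so compare the +1 ions as you would atoms: IE_2 generally rises across a period (higher Z_eff) and falls down a group (larger shell), subject to the usual subshell exceptions.
Valence configurations: P⁺ [Ne]3s²3p², Be⁺ [He]2s¹, Ca⁺ [Ar]4s¹.
Approximate IE_2 values (kJ/mol): P 1907, Be 1757, Ca 1145.
So the second ionization energies run Ca < Be < P.

Ca, Be, P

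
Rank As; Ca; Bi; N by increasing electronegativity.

N is in period 2, group 15; Ca is in period 4, group 2; As is in period 4, group 15; Bi is in period 6, group 15.
Atoms toward the upper right of the periodic table pull bonding electrons most strongly.
Here both period and group differ, so the two effects have to be weighed against each other.
Bi > Ca: period and group pull opposite ways; the across-period shift dominates (2.02 vs 1.00).
As > Bi: As sits above Bi in group 15, so the down-group effect alone puts As higher.
N > As: they share group 15; the group trend gives N the larger value.
Approximate values (Pauling): N 3.04, Ca 1.00, As 2.18, Bi 2.02.
So from lowest to highest: Ca < Bi < As < N.

Ca, Bi, As, N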